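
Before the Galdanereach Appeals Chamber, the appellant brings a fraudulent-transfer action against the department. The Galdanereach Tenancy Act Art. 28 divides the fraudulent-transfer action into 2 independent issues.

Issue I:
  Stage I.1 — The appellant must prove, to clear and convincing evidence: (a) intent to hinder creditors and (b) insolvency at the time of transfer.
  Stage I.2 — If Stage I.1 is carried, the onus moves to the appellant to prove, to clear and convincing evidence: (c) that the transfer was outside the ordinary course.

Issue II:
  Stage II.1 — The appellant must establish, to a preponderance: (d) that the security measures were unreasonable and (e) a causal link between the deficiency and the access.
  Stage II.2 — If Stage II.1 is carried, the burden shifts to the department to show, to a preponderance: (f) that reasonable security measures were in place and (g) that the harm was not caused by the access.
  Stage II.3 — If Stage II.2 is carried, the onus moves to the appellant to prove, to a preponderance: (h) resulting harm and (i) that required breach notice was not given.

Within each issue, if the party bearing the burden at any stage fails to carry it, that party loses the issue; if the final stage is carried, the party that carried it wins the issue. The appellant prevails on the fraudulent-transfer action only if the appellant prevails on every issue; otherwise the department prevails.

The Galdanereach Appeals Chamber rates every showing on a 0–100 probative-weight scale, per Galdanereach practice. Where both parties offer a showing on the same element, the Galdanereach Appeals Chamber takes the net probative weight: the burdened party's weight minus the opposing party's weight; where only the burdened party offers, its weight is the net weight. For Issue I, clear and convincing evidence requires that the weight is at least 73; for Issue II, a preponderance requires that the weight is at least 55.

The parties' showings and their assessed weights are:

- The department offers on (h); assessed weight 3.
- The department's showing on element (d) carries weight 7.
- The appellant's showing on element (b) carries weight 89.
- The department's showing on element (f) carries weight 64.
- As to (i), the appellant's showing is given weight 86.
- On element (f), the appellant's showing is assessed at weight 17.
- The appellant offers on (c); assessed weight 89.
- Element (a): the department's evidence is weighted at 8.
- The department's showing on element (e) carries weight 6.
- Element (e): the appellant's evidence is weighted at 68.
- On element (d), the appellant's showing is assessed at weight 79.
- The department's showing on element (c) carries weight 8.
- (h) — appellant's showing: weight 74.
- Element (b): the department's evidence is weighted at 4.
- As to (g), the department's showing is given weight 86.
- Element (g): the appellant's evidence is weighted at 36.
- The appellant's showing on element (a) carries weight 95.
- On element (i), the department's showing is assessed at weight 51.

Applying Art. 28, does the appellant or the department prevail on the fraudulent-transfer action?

— Issue I —
At Stage I.1 the appellant must meet clear and convincing evidence (weight is at least 73): on (a) the weight is 95 less the opposing 8 gives net 87, which does reach 73, so (a) meets the standard; on (b) the weight is 89 less the opposing 4 gives net 85, ≥ 73, so (b) meets the standard.
  Stage I.1 carried; the burden remains with the appellant.
At Stage I.2 the appellant must meet clear and convincing evidence (weight is at least 73): on (c) the weight is 89 less the opposing 8 gives net 81, ≥ 73, so (c) meets the standard.
  All elements met at the final stage.
All stages carried — the appellant prevails on this issue.
— Issue II —
Stage II.1 — burden on appellant; standard: a preponderance (weight is at least 55).
    (d): 79 − 7 = 72 ≥ 55 [met]
    (e): 68 − 6 = 62 ≥ 55 [met]
  Stage II.1 is satisfied; the onus moves to the department.
Stage II.2 — burden on department; standard: a preponderance (weight is at least 55).
    (f): 64 − 17 = 47 < 55 [not met]
    (g): 86 − 36 = 50 < 55 [not met]
  Stage II.2 not carried; the department fails its burden.
The appellant prevails on this issue.
Per-issue: Issue I → appellant; Issue II → appellant. The appellant must prevail on every issue; overall, the appellant prevails.

appellant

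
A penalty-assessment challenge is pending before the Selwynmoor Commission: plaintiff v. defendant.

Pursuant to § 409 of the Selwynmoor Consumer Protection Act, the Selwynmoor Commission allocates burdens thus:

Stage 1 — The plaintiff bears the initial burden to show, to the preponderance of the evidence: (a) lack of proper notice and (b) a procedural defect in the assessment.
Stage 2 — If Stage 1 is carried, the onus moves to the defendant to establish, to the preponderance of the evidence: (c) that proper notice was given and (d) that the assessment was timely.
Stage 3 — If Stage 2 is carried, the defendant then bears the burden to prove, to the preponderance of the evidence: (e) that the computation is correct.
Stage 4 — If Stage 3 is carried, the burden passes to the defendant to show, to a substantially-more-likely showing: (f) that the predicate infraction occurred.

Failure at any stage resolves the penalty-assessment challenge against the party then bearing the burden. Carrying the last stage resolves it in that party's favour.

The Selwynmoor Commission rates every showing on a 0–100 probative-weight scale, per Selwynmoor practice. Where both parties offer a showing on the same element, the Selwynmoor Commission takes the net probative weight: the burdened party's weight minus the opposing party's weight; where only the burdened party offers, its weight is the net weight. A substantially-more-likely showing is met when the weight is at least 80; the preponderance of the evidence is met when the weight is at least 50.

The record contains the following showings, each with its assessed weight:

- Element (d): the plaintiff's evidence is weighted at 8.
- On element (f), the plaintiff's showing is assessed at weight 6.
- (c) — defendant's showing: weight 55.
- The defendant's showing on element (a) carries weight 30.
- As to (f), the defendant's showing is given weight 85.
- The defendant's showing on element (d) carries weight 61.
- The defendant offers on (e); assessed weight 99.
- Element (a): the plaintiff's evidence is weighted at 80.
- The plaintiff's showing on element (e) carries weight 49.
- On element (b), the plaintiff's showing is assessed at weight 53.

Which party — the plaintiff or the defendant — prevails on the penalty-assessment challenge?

plaintiff

At Stage 1 the plaintiff must meet the preponderance of the evidence (weight is at least 50): on (a) the weight is 80 less the opposing 30 gives net 50, which does reach 50, so (a) meets the standard; on (b) the weight is 53, ≥ 50, so (b) meets the standard.
  The plaintiff carries Stage 1; the defendant now bears the burden.
At Stage 2 the defendant must meet the preponderance of the evidence (weight is at least 50): on (c) the weight is 55, ≥ 50, so (c) meets the standard; on (d) the weight is 61 less the opposing 8 gives net 53, which does reach 50, so (d) meets the standard.
  Stage 2 is satisfied; the defendant continues to bear the burden.
At Stage 3 the defendant must meet the preponderance of the evidence (weight is at least 50): on (e) the weight is 99 less the opposing 49 gives net 50, ≥ 50, so (e) meets the standard.
  All elements met. The defendant retains the burden for Stage 4.
At Stage 4 the defendant must meet a substantially-more-likely showing (weight is at least 80): on (f) the weight is 85 less the opposing 6 gives net 79, < 80, so (f) does not meet the standard.
  Stage 4 not carried; the defendant fails its burden.
So the plaintiff prevails.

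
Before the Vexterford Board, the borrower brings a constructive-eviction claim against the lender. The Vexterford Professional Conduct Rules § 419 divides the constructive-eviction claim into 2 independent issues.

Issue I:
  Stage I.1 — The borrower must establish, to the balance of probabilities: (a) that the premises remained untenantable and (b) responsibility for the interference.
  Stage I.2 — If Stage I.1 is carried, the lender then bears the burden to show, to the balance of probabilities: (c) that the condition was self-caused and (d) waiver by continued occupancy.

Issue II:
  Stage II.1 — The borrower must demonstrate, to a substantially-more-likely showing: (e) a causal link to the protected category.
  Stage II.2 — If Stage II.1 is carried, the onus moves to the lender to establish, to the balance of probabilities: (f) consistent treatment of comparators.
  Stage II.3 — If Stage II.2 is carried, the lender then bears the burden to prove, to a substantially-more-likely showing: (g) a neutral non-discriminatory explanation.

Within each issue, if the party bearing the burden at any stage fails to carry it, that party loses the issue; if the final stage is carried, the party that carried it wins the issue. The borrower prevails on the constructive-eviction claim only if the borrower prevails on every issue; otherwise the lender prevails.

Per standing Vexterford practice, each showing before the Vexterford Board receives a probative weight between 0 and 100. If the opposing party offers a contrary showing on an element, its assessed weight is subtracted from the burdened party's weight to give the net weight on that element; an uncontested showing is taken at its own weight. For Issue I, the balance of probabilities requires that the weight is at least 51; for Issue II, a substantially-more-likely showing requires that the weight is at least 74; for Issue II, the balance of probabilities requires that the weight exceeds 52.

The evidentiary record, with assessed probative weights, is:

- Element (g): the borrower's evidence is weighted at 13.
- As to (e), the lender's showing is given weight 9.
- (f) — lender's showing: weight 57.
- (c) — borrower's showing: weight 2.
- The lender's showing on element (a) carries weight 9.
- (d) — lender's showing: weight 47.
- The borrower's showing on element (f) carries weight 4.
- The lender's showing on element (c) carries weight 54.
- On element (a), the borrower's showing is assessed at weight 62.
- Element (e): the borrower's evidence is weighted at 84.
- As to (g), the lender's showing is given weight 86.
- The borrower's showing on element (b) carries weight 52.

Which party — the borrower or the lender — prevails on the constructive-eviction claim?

borrower

— Issue I —
Stage I.1 (borrower, the balance of probabilities, weight is at least 51): (a) net 62−9=53 ≥ 51 — meets; (b) 52 ≥ 51 — meets.
  Stage I.1 carried; the burden shifts to the lender.
Stage I.2 (lender, the balance of probabilities, weight is at least 51): (c) net 54−2=52 ≥ 51 — meets; (d) 47 < 51 — fails.
  The lender does not carry Stage I.2.
The borrower prevails on this issue.
— Issue II —
Stage II.1 — burden on borrower; standard: a substantially-more-likely showing (weight is at least 74).
    (e): 84 − 9 = 75 ≥ 74 [met]
  Stage II.1 carried; the burden shifts to the lender.
Stage II.2 — burden on lender; standard: the balance of probabilities (weight exceeds 52).
    (f): 57 − 4 = 53 > 52 [met]
  Stage II.2 is satisfied; the lender continues to bear the burden.
Stage II.3 — burden on lender; standard: a substantially-more-likely showing (weight is at least 74).
    (g): 86 − 13 = 73 < 74 [not met]
  Not every element is met, so the lender fails to carry Stage II.3.
The analysis ends at Stage II.3; the borrower prevails on this issue.
Per-issue: Issue I → borrower; Issue II → borrower. The borrower must prevail on every issue; overall, the borrower prevails.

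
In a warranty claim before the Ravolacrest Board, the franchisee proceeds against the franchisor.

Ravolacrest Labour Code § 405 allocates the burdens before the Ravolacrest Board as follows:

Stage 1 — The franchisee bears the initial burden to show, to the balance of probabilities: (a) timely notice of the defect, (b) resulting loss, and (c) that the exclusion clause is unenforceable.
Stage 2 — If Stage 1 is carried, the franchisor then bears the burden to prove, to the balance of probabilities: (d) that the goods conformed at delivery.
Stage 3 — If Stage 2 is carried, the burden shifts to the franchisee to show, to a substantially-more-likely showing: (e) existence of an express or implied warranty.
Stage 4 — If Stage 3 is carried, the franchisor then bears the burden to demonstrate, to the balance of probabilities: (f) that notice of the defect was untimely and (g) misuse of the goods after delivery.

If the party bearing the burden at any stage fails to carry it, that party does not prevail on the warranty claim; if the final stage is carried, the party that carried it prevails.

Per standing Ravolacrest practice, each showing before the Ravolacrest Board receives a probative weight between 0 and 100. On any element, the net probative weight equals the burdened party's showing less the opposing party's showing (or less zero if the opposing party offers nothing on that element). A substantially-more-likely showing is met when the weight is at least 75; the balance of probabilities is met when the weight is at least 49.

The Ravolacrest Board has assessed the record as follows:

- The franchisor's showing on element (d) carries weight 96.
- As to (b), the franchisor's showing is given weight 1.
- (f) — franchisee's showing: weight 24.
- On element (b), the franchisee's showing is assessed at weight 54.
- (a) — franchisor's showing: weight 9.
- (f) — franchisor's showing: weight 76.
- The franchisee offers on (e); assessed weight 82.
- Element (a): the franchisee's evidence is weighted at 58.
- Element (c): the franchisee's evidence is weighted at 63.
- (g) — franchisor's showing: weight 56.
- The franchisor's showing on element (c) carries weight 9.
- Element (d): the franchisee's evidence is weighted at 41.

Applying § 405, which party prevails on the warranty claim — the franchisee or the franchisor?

franchisor

Stage 1 (franchisee, the balance of probabilities, weight is at least 49): (a) net 58−9=49 ≥ 49 — meets; (b) net 54−1=53 ≥ 49 — meets; (c) net 63−9=54 ≥ 49 — meets.
  All elements met. The burden passes to the franchisor.
Stage 2 (franchisor, the balance of probabilities, weight is at least 49): (d) net 96−41=55 ≥ 49 — meets.
  The franchisor carries Stage 2; the franchisee now bears the burden.
Stage 3 (franchisee, a substantially-more-likely showing, weight is at least 75): (e) 82 ≥ 75 — meets.
  The franchisee carries Stage 3; the franchisor now bears the burden.
Stage 4 (franchisor, the balance of probabilities, weight is at least 49): (f) net 76−24=52 ≥ 49 — meets; (g) 56 ≥ 49 — meets.
  The franchisor carries the last stage.
Every stage carried; the franchisor prevails.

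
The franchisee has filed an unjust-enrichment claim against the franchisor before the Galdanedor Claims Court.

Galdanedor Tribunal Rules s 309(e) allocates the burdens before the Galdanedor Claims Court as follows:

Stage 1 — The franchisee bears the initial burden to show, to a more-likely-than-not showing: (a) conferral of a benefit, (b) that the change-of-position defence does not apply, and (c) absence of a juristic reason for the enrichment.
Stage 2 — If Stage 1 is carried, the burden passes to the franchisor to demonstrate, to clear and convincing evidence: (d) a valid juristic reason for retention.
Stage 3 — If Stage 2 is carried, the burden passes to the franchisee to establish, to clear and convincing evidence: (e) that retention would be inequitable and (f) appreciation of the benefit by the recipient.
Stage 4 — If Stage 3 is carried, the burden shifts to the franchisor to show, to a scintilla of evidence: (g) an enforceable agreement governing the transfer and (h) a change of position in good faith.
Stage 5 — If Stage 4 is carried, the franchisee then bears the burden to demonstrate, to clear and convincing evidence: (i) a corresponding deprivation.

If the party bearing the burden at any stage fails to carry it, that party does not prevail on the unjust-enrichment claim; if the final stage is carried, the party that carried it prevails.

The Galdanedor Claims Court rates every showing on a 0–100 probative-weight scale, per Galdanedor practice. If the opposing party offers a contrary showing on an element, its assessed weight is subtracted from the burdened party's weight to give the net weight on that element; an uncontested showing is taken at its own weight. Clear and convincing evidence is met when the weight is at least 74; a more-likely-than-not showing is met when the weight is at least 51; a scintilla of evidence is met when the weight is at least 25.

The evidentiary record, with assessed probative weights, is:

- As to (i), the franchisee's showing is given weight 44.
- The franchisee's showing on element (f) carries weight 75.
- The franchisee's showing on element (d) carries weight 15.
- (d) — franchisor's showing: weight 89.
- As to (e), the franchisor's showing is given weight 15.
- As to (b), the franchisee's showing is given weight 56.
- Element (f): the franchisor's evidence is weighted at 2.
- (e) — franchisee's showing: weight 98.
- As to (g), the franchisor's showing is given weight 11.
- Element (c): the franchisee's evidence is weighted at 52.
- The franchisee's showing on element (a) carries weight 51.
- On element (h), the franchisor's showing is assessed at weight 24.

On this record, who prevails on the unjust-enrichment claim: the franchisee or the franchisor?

Stage 1 (franchisee, a more-likely-than-not showing, weight is at least 51): (a) 51 ≥ 51 — meets; (b) 56 ≥ 51 — meets; (c) 52 ≥ 51 — meets.
  Stage 1 is satisfied; the onus moves to the franchisor.
Stage 2 (franchisor, clear and convincing evidence, weight is at least 74): (d) net 89−15=74 ≥ 74 — meets.
  Stage 2 carried; the burden shifts to the franchisee.
Stage 3 (franchisee, clear and convincing evidence, weight is at least 74): (e) net 98−15=83 ≥ 74 — meets; (f) net 75−2=73 < 74 — fails.
  Not every element is met, so the franchisee fails to carry Stage 3.
The analysis ends at Stage 3; the franchisor prevails.

franchisor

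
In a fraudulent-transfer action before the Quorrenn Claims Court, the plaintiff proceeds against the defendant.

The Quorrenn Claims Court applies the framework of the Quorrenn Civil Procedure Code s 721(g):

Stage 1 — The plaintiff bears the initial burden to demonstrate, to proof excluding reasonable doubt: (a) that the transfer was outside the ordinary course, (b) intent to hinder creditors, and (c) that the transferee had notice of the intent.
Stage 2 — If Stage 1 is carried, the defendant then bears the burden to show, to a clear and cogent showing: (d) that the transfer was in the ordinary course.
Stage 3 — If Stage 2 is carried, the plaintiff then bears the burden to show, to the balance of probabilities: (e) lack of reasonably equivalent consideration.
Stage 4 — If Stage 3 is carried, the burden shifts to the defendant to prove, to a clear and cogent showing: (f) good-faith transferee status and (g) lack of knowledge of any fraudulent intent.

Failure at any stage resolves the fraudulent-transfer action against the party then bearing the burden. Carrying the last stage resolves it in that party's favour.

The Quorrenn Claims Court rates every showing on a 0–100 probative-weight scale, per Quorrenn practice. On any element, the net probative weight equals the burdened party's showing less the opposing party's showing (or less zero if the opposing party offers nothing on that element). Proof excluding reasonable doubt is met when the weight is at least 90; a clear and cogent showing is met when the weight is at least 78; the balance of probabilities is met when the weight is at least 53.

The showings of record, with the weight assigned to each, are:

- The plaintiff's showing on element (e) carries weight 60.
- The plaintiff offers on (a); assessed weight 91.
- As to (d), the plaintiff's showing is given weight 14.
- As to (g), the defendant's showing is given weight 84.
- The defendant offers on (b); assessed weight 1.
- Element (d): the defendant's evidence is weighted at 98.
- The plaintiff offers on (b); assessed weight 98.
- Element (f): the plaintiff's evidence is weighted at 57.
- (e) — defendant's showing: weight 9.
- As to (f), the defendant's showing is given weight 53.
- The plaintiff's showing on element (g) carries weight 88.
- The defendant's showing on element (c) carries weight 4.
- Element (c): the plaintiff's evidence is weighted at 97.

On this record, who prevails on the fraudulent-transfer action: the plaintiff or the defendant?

At Stage 1 the plaintiff must meet proof excluding reasonable doubt (weight is at least 90): on (a) the weight is 91, ≥ 90, so (a) meets the standard; on (b) the weight is 98 less the opposing 1 gives net 97, ≥ 90, so (b) meets the standard; on (c) the weight is 97 less the opposing 4 gives net 93, which does reach 90, so (c) meets the standard.
  Stage 1 carried; the burden shifts to the defendant.
At Stage 2 the defendant must meet a clear and cogent showing (weight is at least 78): on (d) the weight is 98 less the opposing 14 gives net 84, ≥ 78, so (d) meets the standard.
  The defendant carries Stage 2; the plaintiff now bears the burden.
At Stage 3 the plaintiff must meet the balance of probabilities (weight is at least 53): on (e) the weight is 60 less the opposing 9 gives net 51, < 53, so (e) does not meet the standard.
  Stage 3 not carried; the plaintiff fails its burden.
The defendant prevails.

defendant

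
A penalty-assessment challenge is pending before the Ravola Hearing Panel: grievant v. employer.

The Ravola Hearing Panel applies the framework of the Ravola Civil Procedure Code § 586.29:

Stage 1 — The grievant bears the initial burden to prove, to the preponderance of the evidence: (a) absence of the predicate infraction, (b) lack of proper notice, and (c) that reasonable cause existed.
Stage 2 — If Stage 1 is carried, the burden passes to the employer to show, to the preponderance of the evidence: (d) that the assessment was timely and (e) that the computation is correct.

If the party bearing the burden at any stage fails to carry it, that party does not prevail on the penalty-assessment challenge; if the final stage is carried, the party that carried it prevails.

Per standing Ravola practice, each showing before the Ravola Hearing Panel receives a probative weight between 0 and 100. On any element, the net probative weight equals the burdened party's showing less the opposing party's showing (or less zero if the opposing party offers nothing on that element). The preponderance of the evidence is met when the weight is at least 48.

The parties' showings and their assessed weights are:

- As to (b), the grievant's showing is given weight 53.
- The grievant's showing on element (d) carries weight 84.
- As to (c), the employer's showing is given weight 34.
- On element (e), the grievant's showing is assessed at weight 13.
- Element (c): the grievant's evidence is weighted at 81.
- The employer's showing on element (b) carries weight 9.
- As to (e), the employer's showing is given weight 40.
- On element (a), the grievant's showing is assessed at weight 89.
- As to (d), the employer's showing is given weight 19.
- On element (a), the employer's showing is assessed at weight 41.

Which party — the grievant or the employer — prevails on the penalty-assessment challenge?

employer

Stage 1 — burden on grievant; standard: the preponderance of the evidence (weight is at least 48).
    (a): 89 − 41 = 48 ≥ 48 [met]
    (b): 53 − 9 = 44 < 48 [not met]
    (c): 81 − 34 = 47 < 48 [not met]
  Not every element is met, so the grievant fails to carry Stage 1.
So the employer prevails.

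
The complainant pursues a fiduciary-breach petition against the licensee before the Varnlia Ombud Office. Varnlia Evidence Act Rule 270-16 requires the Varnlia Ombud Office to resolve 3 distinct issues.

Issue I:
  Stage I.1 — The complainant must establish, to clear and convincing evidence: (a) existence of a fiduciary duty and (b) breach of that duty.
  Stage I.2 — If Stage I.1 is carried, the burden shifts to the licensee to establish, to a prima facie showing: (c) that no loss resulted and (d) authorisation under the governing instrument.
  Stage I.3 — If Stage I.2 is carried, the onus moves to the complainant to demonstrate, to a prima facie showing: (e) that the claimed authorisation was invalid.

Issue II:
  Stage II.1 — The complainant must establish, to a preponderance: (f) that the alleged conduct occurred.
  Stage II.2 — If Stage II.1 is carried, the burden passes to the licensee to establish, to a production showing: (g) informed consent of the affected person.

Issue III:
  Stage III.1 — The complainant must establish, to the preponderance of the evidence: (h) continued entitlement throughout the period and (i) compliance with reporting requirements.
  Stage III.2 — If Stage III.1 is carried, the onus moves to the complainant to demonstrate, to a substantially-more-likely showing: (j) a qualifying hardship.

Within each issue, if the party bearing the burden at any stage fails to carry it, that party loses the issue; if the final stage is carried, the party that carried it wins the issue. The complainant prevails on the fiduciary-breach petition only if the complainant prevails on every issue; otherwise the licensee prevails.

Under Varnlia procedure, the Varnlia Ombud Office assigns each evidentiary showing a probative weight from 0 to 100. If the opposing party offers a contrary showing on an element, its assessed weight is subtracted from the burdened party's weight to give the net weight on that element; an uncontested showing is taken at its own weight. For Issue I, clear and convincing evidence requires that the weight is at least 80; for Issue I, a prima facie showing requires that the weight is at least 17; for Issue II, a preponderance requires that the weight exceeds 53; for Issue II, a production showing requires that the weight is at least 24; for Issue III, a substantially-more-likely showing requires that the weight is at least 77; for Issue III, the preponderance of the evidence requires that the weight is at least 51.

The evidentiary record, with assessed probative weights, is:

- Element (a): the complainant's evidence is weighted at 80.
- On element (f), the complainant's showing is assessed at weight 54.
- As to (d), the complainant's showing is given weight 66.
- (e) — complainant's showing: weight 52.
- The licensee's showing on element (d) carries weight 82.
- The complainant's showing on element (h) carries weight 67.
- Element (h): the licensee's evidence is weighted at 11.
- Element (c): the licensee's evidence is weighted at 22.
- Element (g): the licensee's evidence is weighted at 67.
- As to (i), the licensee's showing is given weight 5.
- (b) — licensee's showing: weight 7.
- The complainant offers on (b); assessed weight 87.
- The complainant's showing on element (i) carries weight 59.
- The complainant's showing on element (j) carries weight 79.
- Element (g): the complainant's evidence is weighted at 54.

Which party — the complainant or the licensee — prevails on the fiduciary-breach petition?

complainant

— Issue I —
At Stage I.1 the complainant must meet clear and convincing evidence (weight is at least 80): on (a) the weight is 80, ≥ 80, so (a) meets the standard; on (b) the weight is 87 less the opposing 7 gives net 80, ≥ 80, so (b) meets the standard.
  The complainant carries Stage I.1; the licensee now bears the burden.
At Stage I.2 the licensee must meet a prima facie showing (weight is at least 17): on (c) the weight is 22, ≥ 17, so (c) meets the standard; on (d) the weight is 82 less the opposing 66 gives net 16, < 17, so (d) does not meet the standard.
  Not every element is met, so the licensee fails to carry Stage I.2.
The complainant prevails on this issue.
— Issue II —
At Stage II.1 the complainant must meet a preponderance (weight exceeds 53): on (f) the weight is 54, which does exceed 53, so (f) meets the standard.
  The complainant carries Stage II.1; the licensee now bears the burden.
At Stage II.2 the licensee must meet a production showing (weight is at least 24): on (g) the weight is 67 less the opposing 54 gives net 13, < 24, so (g) does not meet the standard.
  Stage II.2 not carried; the licensee fails its burden.
The analysis ends at Stage II.2; the complainant prevails on this issue.
— Issue III —
Stage III.1 — burden on complainant; standard: the preponderance of the evidence (weight is at least 51).
    (h): 67 − 11 = 56 ≥ 51 [met]
    (i): 59 − 5 = 54 ≥ 51 [met]
  Stage III.1 carried; the burden remains with the complainant.
Stage III.2 — burden on complainant; standard: a substantially-more-likely showing (weight is at least 77).
    (j): 79 ≥ 77 [met]
  All elements met at the final stage.
All stages carried — the complainant prevails on this issue.
Per-issue: Issue I → complainant; Issue II → complainant; Issue III → complainant. The complainant must prevail on every issue; overall, the complainant prevails.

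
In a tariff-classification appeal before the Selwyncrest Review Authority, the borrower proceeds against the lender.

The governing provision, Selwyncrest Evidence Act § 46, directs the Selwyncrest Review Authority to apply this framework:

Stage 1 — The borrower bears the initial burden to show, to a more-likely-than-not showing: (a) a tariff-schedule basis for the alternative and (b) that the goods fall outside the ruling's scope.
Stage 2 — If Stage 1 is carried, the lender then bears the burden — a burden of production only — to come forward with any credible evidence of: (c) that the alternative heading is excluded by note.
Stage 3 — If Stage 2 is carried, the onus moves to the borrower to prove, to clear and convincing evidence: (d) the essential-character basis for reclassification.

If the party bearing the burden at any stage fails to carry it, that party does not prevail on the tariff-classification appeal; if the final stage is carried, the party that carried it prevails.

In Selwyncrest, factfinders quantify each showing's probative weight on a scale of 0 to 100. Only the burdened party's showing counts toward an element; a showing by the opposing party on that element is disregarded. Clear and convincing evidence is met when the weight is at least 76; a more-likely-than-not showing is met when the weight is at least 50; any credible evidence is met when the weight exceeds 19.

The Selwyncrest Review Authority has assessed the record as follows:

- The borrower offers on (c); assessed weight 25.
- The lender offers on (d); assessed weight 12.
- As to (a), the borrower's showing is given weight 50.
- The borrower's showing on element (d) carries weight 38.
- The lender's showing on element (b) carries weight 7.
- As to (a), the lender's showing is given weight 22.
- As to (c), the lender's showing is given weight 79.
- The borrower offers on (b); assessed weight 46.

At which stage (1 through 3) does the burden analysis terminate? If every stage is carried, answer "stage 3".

stage 1

At Stage 1 the borrower must meet a more-likely-than-not showing (weight is at least 50): on (a) the weight is 50 (the lender's 22 is given no effect), ≥ 50, so (a) meets the standard; on (b) the weight is 46 (the lender's 7 is given no effect), which does not reach 50, so (b) does not meet the standard.
  Stage 1 not carried; the borrower fails its burden.
So the lender prevails.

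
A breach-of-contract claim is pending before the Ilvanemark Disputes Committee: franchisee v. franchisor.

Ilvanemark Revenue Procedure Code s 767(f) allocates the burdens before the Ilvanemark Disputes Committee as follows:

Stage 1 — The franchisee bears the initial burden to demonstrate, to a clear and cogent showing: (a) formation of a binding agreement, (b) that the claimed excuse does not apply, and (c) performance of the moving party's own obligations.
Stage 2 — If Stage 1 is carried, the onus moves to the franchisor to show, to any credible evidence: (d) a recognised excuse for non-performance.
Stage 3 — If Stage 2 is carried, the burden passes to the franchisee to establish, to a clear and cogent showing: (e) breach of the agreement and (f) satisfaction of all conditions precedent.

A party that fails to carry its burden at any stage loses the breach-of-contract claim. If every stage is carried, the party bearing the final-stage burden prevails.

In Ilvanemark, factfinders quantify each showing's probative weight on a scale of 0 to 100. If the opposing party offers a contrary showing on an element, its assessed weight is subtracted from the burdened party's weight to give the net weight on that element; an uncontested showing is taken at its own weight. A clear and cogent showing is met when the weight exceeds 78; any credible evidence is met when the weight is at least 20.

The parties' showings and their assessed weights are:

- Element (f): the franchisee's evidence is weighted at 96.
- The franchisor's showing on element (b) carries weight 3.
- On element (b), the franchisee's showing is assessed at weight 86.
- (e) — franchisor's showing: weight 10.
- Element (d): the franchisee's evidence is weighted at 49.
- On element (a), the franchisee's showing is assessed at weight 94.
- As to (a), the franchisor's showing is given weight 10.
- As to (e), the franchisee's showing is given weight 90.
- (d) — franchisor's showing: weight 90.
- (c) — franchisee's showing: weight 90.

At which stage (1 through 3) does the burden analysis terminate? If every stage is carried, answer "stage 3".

Stage 1 — burden on franchisee; standard: a clear and cogent showing (weight exceeds 78).
    (a): 94 − 10 = 84 > 78 [met]
    (b): 86 − 3 = 83 > 78 [met]
    (c): 90 > 78 [met]
  All elements met. The burden passes to the franchisor.
Stage 2 — burden on franchisor; standard: any credible evidence (weight is at least 20).
    (d): 90 − 49 = 41 ≥ 20 [met]
  The franchisor carries Stage 2; the franchisee now bears the burden.
Stage 3 — burden on franchisee; standard: a clear and cogent showing (weight exceeds 78).
    (e): 90 − 10 = 80 > 78 [met]
    (f): 96 > 78 [met]
  All elements met at the final stage.
Every stage carried; the franchisee prevails.

stage 3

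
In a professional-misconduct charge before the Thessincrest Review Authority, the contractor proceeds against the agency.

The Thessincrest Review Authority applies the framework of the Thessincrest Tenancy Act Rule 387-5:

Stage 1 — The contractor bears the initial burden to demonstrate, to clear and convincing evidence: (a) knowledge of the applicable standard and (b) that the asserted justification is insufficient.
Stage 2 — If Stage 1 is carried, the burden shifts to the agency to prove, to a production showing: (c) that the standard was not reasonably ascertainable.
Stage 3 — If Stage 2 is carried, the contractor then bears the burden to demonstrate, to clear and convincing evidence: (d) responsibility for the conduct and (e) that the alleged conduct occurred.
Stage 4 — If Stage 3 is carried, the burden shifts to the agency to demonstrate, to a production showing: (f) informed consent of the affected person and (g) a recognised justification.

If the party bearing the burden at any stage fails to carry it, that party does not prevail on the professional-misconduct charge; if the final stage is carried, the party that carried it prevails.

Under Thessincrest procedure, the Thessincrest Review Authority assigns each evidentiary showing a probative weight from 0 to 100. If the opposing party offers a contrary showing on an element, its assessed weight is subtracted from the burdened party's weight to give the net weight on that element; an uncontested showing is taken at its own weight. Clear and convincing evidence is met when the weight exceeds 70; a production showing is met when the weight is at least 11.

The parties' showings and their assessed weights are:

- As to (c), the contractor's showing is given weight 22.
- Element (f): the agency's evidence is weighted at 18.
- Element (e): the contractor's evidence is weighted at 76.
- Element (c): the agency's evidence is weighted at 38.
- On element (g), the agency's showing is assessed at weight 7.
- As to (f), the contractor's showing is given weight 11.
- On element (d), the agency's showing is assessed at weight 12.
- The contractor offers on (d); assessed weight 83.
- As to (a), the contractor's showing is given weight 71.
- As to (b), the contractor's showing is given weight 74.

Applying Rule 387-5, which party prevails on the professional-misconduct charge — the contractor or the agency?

contractor

Stage 1 — burden on contractor; standard: clear and convincing evidence (weight exceeds 70).
    (a): 71 > 70 [met]
    (b): 74 > 70 [met]
  The contractor carries Stage 1; the agency now bears the burden.
Stage 2 — burden on agency; standard: a production showing (weight is at least 11).
    (c): 38 − 22 = 16 ≥ 11 [met]
  All elements met. The burden passes to the contractor.
Stage 3 — burden on contractor; standard: clear and convincing evidence (weight exceeds 70).
    (d): 83 − 12 = 71 > 70 [met]
    (e): 76 > 70 [met]
  Stage 3 is satisfied; the onus moves to the agency.
Stage 4 — burden on agency; standard: a production showing (weight is at least 11).
    (f): 18 − 11 = 7 < 11 [not met]
    (g): 7 < 11 [not met]
  The agency does not carry Stage 4.
So the contractor prevails.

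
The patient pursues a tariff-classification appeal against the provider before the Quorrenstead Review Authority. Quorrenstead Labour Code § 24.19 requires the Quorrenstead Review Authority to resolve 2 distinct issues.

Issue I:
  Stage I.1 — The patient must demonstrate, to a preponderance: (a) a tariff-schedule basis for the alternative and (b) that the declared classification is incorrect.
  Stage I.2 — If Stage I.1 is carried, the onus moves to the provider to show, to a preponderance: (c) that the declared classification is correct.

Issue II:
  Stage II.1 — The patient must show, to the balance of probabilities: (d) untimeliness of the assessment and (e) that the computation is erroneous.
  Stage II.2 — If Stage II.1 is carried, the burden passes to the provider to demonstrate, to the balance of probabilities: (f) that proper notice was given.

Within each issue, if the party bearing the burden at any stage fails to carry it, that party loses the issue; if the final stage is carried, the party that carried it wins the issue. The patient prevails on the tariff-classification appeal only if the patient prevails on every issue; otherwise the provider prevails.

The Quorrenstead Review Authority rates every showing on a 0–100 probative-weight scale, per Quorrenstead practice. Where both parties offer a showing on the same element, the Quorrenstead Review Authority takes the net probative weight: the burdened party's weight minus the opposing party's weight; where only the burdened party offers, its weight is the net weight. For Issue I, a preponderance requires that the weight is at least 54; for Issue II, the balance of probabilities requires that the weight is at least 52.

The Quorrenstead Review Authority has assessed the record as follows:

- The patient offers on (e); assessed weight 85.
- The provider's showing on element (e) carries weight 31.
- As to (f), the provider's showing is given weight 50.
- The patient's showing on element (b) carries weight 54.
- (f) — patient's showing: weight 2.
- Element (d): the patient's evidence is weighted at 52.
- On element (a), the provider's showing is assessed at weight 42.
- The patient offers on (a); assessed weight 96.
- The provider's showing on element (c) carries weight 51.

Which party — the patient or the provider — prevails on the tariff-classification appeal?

— Issue I —
Stage I.1 (patient, a preponderance, weight is at least 54): (a) net 96−42=54 ≥ 54 — meets; (b) 54 ≥ 54 — meets.
  All elements met. The burden passes to the provider.
Stage I.2 (provider, a preponderance, weight is at least 54): (c) 51 < 54 — fails.
  The provider does not carry Stage I.2.
The patient prevails on this issue.
— Issue II —
Stage II.1 — burden on patient; standard: the balance of probabilities (weight is at least 52).
    (d): 52 ≥ 52 [met]
    (e): 85 − 31 = 54 ≥ 52 [met]
  Stage II.1 is satisfied; the onus moves to the provider.
Stage II.2 — burden on provider; standard: the balance of probabilities (weight is at least 52).
    (f): 50 − 2 = 48 < 52 [not met]
  Stage II.2 not carried; the provider fails its burden.
The patient prevails on this issue.
Per-issue: Issue I → patient; Issue II → patient. The patient must prevail on every issue; overall, the patient prevails.

patient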